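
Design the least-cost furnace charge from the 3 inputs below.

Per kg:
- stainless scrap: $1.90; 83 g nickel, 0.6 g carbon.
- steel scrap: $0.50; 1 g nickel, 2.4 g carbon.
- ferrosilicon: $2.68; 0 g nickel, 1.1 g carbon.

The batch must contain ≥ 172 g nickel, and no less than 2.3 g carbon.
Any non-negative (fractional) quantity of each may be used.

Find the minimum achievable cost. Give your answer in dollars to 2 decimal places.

Let x1 = kg of stainless scrap, x2 = kg of steel scrap, x3 = kg of ferrosilicon.
Minimise 1.9x1 + 0.5x2 + 2.68x3 s.t.:
  83x1 + 1x2 ≥ 172   (nickel)
  0.6x1 + 2.4x2 + 1.1x3 ≥ 2.3   (carbon)
  x1, x2, x3 ≥ 0.
The optimal basis is {stainless scrap, steel scrap}; ferrosilicon drops out. Binding constraints: nickel and carbon.
Solving gives x1 = 2.067, x2 = 0.4416.
Cost = 1.9·2.067 + 0.5·0.4416 = 4.1481.

$4.15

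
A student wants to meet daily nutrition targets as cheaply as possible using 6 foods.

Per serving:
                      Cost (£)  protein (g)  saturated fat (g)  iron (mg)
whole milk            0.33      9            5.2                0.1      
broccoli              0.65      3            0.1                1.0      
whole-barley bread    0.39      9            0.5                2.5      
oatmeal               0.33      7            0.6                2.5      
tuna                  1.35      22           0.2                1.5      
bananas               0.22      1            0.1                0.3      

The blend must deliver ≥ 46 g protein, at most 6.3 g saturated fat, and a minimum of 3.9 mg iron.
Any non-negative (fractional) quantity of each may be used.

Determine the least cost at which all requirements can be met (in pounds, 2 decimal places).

£1.95

Let x1 = servings of whole milk, x2 = servings of broccoli, x3 = servings of whole-barley bread, x4 = servings of oatmeal, x5 = servings of tuna, x6 = servings of bananas.
Minimize 0.33x1 + 0.65x2 + 0.39x3 + 0.33x4 + 1.35x5 + 0.22x6 with:
  9x1 + 3x2 + 9x3 + 7x4 + 22x5 + 1x6 ≥ 46   (protein)
  5.2x1 + 0.1x2 + 0.5x3 + 0.6x4 + 0.2x5 + 0.1x6 ≤ 6.3   (saturated fat)
  0.1x1 + 1x2 + 2.5x3 + 2.5x4 + 1.5x5 + 0.3x6 ≥ 3.9   (iron)
  x1, x2, x3, x4, x5, x6 ≥ 0.
At the optimum only whole milk, whole-barley bread are positive (broccoli, oatmeal, tuna, bananas = 0). The protein and saturated fat requirements are met with equality.
That vertex is x1 = 0.7967, x3 = 4.314.
Objective = 0.33·0.7967 + 0.39·4.314 = 1.9454.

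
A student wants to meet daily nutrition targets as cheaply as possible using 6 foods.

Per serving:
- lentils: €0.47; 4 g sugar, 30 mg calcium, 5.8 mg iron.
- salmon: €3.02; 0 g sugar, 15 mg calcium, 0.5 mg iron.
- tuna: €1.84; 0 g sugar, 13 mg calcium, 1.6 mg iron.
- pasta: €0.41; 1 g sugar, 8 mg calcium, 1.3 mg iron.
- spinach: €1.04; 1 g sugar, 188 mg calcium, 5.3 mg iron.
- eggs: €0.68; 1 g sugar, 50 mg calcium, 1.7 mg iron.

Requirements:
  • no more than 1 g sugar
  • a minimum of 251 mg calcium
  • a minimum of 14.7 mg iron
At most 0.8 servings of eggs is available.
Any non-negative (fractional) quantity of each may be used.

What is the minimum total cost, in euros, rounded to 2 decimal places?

€11.85

This is a linear program. Let x1 = servings of lentils, x2 = servings of salmon, x3 = servings of tuna, x4 = servings of pasta, x5 = servings of spinach, x6 = servings of eggs.
Minimise 0.47x1 + 3.02x2 + 1.84x3 + 0.41x4 + 1.04x5 + 0.68x6 with:
  4x1 + 1x4 + 1x5 + 1x6 ≤ 1   (sugar)
  30x1 + 15x2 + 13x3 + 8x4 + 188x5 + 50x6 ≥ 251   (calcium)
  5.8x1 + 0.5x2 + 1.6x3 + 1.3x4 + 5.3x5 + 1.7x6 ≥ 14.7   (iron)
  x6 ≤ 0.8
  x1, x2, x3, x4, x5, x6 ≥ 0.
At the optimum only tuna, spinach are positive (lentils, salmon, pasta, eggs = 0). Binding constraints: sugar and iron.
So tuna = 5.875 servings, spinach = 1 serving.
Objective = 1.84·5.875 + 1.04·1 = 11.8500.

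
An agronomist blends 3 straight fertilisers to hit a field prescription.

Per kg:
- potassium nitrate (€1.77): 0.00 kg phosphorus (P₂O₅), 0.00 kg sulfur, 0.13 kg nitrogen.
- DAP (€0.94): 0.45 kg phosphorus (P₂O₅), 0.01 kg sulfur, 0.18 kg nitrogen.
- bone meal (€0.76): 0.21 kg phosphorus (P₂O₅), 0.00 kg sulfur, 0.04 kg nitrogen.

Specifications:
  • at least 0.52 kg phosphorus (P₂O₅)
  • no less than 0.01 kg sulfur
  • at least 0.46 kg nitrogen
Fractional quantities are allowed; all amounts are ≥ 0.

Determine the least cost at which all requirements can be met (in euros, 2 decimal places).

Treat it as an LP. Let x1 = kg of potassium nitrate, x2 = kg of DAP, x3 = kg of bone meal.
Minimise 1.77x1 + 0.94x2 + 0.76x3 s.t.:
  0.45x2 + 0.21x3 ≥ 0.52   (phosphorus (P₂O₅))
  0.01x2 ≥ 0.01   (sulfur)
  0.13x1 + 0.18x2 + 0.04x3 ≥ 0.46   (nitrogen)
  x1, x2, x3 ≥ 0.
The optimal basis is {DAP}; potassium nitrate, bone meal drop out. There the nitrogen constraint is tight.
So DAP = 2.556 kg.
Hence cost = 0.94·2.556 = €2.4026.

€2.40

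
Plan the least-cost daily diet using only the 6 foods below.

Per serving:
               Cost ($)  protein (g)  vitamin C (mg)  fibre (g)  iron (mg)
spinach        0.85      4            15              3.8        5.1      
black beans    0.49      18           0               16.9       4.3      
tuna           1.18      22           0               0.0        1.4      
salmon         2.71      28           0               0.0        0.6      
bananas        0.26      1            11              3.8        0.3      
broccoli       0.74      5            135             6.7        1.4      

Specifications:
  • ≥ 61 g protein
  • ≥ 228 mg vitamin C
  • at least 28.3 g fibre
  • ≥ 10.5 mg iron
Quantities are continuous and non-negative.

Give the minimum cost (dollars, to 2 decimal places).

$2.68

Set it up as a linear program. Let x1 = servings of spinach, x2 = servings of black beans, x3 = servings of tuna, x4 = servings of salmon, x5 = servings of bananas, x6 = servings of broccoli.
min 0.85x1 + 0.49x2 + 1.18x3 + 2.71x4 + 0.26x5 + 0.74x6 with:
  4x1 + 18x2 + 22x3 + 28x4 + 1x5 + 5x6 ≥ 61   (protein)
  15x1 + 11x5 + 135x6 ≥ 228   (vitamin C)
  3.8x1 + 16.9x2 + 3.8x5 + 6.7x6 ≥ 28.3   (fibre)
  5.1x1 + 4.3x2 + 1.4x3 + 0.6x4 + 0.3x5 + 1.4x6 ≥ 10.5   (iron)
  x1, x2, x3, x4, x5, x6 ≥ 0.
The optimal basis is {black beans, broccoli}; spinach, tuna, salmon, bananas drop out. Binding constraints: protein and vitamin C.
That vertex is x2 = 2.92, x6 = 1.689.
Total cost: 0.49·2.92 + 0.74·1.689 = 2.6807.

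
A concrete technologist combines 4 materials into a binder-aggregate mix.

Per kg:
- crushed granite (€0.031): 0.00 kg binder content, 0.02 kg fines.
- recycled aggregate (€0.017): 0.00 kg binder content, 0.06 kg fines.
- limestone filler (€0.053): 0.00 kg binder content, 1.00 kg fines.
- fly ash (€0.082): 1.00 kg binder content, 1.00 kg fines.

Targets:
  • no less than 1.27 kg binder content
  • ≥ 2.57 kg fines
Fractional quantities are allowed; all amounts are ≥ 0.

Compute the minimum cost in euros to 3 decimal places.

Let x1 = kg of crushed granite, x2 = kg of recycled aggregate, x3 = kg of limestone filler, x4 = kg of fly ash.
Minimize 0.031x1 + 0.017x2 + 0.053x3 + 0.082x4 s.t.:
  1x4 ≥ 1.27   (binder content)
  0.02x1 + 0.06x2 + 1x3 + 1x4 ≥ 2.57   (fines)
  x1, x2, x3, x4 ≥ 0.
The optimal basis is {limestone filler, fly ash}; crushed granite, recycled aggregate drop out. The binder content and fines requirements are met with equality.
Solving gives x3 = 1.3, x4 = 1.27.
Cost = 0.053·1.3 + 0.082·1.27 = 0.17304.

€0.173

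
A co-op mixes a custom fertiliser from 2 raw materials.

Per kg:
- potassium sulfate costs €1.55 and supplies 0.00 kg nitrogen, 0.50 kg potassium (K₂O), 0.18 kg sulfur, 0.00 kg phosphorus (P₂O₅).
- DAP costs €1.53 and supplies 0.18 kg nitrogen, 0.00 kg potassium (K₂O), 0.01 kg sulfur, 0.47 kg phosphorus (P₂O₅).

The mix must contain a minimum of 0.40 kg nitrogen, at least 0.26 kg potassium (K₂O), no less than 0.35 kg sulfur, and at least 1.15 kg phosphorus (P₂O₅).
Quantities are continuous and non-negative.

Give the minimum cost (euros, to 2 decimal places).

Set it up as a linear program. Let x1 = kg of potassium sulfate, x2 = kg of DAP.
min 1.55x1 + 1.53x2 s.t.:
  0.18x2 ≥ 0.4   (nitrogen)
  0.5x1 ≥ 0.26   (potassium (K₂O))
  0.18x1 + 0.01x2 ≥ 0.35   (sulfur)
  0.47x2 ≥ 1.15   (phosphorus (P₂O₅))
  x1, x2 ≥ 0.
Both inputs are positive at the optimum. The sulfur and phosphorus (P₂O₅) requirements are met with equality.
Optimal quantities: potassium sulfate = 1.809 kg, DAP = 2.447 kg.
Objective = 1.55·1.809 + 1.53·2.447 = 6.5479.

€6.55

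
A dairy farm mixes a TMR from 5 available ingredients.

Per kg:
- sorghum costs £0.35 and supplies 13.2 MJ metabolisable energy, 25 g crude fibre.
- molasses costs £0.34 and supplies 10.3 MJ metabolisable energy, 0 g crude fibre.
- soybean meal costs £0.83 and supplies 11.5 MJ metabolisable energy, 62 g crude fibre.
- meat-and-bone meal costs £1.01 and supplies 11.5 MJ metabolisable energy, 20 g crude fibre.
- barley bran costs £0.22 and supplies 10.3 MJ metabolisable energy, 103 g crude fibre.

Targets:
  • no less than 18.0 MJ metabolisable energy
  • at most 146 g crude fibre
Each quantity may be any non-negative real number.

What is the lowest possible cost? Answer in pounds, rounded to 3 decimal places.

Let x1 = kg of sorghum, x2 = kg of molasses, x3 = kg of soybean meal, x4 = kg of meat-and-bone meal, x5 = kg of barley bran.
Minimise 0.35x1 + 0.34x2 + 0.83x3 + 1.01x4 + 0.22x5 subject to:
  13.2x1 + 10.3x2 + 11.5x3 + 11.5x4 + 10.3x5 ≥ 18   (metabolisable energy)
  25x1 + 62x3 + 20x4 + 103x5 ≤ 146   (crude fibre)
  x1, x2, x3, x4, x5 ≥ 0.
The minimum-cost mix takes nothing from molasses, soybean meal, meat-and-bone meal — only sorghum, barley bran. Binding constraints: metabolisable energy and crude fibre.
Solving gives x1 = 0.3178, x5 = 1.34.
Cost = 0.35·0.3178 + 0.22·1.34 = 0.40603.

£0.406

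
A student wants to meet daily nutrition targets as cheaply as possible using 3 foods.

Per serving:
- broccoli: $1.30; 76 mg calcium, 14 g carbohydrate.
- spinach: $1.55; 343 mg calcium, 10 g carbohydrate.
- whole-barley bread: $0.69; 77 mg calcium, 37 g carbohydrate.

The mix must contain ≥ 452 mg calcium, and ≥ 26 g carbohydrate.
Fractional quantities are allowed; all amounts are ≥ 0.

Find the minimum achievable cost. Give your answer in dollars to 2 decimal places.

This is a linear program. Let x1 = servings of broccoli, x2 = servings of spinach, x3 = servings of whole-barley bread.
Minimise 1.3x1 + 1.55x2 + 0.69x3 s.t.:
  76x1 + 343x2 + 77x3 ≥ 452   (calcium)
  14x1 + 10x2 + 37x3 ≥ 26   (carbohydrate)
  x1, x2, x3 ≥ 0.
At the optimum only spinach, whole-barley bread are positive (broccoli = 0). Binding constraints: calcium and carbohydrate.
So spinach = 1.235 servings, whole-barley bread = 0.3689 servings.
Cost = 1.55·1.235 + 0.69·0.3689 = 2.1688.

$2.17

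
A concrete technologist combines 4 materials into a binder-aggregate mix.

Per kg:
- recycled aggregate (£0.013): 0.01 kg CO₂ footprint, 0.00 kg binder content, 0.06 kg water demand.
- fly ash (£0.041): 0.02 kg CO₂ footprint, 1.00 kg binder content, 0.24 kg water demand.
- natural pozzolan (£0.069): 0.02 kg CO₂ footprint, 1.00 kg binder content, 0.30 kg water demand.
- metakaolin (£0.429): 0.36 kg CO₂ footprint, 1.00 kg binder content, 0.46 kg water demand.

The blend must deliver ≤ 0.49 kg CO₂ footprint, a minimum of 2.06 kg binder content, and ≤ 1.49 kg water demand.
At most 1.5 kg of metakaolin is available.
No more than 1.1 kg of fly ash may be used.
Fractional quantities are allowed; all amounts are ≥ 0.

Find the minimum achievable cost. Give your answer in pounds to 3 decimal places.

Let x1 = kg of recycled aggregate, x2 = kg of fly ash, x3 = kg of natural pozzolan, x4 = kg of metakaolin.
min 0.013x1 + 0.041x2 + 0.069x3 + 0.429x4 s.t.:
  0.01x1 + 0.02x2 + 0.02x3 + 0.36x4 ≤ 0.49   (CO₂ footprint)
  1x2 + 1x3 + 1x4 ≥ 2.06   (binder content)
  0.06x1 + 0.24x2 + 0.3x3 + 0.46x4 ≤ 1.49   (water demand)
  x4 ≤ 1.5
  x2 ≤ 1.1
  x1, x2, x3, x4 ≥ 0.
The cheapest feasible vertex uses only fly ash, natural pozzolan; recycled aggregate, metakaolin are not used. The binder content and the fly ash cap requirements are met with equality.
Optimal quantities: fly ash = 1.1 kg, natural pozzolan = 0.96 kg.
Objective = 0.041·1.1 + 0.069·0.96 = 0.11134.

£0.111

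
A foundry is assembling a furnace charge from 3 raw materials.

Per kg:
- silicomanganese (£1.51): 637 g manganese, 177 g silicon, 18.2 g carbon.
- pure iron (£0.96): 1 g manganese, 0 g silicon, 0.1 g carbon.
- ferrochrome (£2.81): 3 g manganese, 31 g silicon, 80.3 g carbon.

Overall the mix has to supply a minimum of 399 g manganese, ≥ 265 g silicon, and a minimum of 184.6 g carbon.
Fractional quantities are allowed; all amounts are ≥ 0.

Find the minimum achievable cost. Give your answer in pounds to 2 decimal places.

£7.46

Let x1 = kg of silicomanganese, x2 = kg of pure iron, x3 = kg of ferrochrome.
min 1.51x1 + 0.96x2 + 2.81x3 with:
  637x1 + 1x2 + 3x3 ≥ 399   (manganese)
  177x1 + 31x3 ≥ 265   (silicon)
  18.2x1 + 0.1x2 + 80.3x3 ≥ 184.6   (carbon)
  x1, x2, x3 ≥ 0.
At the optimum only silicomanganese, ferrochrome are positive (pure iron = 0). Binding constraints: silicon and carbon.
That vertex is x1 = 1.14, x3 = 2.041.
Cost = 1.51·1.14 + 2.81·2.041 = 7.4566.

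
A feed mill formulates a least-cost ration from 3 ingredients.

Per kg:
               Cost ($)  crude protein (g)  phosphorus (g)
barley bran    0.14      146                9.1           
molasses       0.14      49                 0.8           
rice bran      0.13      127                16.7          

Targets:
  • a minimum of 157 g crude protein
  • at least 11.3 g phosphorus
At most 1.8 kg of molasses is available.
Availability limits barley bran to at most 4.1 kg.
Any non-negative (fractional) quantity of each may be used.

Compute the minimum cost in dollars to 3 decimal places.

Set it up as a linear program. Let x1 = kg of barley bran, x2 = kg of molasses, x3 = kg of rice bran.
Minimize 0.14x1 + 0.14x2 + 0.13x3 s.t.:
  146x1 + 49x2 + 127x3 ≥ 157   (crude protein)
  9.1x1 + 0.8x2 + 16.7x3 ≥ 11.3   (phosphorus)
  x2 ≤ 1.8
  x1 ≤ 4.1
  x1, x2, x3 ≥ 0.
The minimum-cost mix takes nothing from molasses — only barley bran, rice bran. There the crude protein and phosphorus constraints are tight.
That vertex is x1 = 0.9254, x3 = 0.1724.
Total cost: 0.14·0.9254 + 0.13·0.1724 = 0.15197.

$0.152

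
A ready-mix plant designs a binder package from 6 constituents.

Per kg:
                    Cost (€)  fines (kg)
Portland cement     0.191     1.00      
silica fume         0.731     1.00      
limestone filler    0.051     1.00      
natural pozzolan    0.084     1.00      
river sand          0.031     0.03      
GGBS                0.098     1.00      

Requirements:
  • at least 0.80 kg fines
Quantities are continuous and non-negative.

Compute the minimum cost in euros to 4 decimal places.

€0.0408

Set it up as a linear program. Let x1 = kg of Portland cement, x2 = kg of silica fume, x3 = kg of limestone filler, x4 = kg of natural pozzolan, x5 = kg of river sand, x6 = kg of GGBS.
min 0.191x1 + 0.731x2 + 0.051x3 + 0.084x4 + 0.031x5 + 0.098x6 subject to:
  1x1 + 1x2 + 1x3 + 1x4 + 0.03x5 + 1x6 ≥ 0.8   (fines)
  x1, x2, x3, x4, x5, x6 ≥ 0.
The minimum-cost mix takes nothing from Portland cement, silica fume, natural pozzolan, river sand, GGBS — only limestone filler. Binding constraint: fines.
Solving gives x3 = 0.8.
Total cost: 0.051·0.8 = 0.040800.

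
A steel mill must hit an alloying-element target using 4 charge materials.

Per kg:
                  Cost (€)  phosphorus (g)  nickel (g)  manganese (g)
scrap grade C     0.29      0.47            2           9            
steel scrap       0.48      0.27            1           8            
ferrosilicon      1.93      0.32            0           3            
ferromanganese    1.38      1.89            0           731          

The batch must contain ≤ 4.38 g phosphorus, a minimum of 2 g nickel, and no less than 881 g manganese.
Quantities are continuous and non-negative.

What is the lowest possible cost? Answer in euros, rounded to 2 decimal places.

Set it up as a linear program. Let x1 = kg of scrap grade C, x2 = kg of steel scrap, x3 = kg of ferrosilicon, x4 = kg of ferromanganese.
min 0.29x1 + 0.48x2 + 1.93x3 + 1.38x4 with:
  0.47x1 + 0.27x2 + 0.32x3 + 1.89x4 ≤ 4.38   (phosphorus)
  2x1 + 1x2 ≥ 2   (nickel)
  9x1 + 8x2 + 3x3 + 731x4 ≥ 881   (manganese)
  x1, x2, x3, x4 ≥ 0.
The minimum-cost mix takes nothing from steel scrap, ferrosilicon — only scrap grade C, ferromanganese. The nickel and manganese requirements are met with equality.
Optimal quantities: scrap grade C = 1 kg, ferromanganese = 1.193 kg.
Objective = 0.29·1 + 1.38·1.193 = 1.9363.

€1.94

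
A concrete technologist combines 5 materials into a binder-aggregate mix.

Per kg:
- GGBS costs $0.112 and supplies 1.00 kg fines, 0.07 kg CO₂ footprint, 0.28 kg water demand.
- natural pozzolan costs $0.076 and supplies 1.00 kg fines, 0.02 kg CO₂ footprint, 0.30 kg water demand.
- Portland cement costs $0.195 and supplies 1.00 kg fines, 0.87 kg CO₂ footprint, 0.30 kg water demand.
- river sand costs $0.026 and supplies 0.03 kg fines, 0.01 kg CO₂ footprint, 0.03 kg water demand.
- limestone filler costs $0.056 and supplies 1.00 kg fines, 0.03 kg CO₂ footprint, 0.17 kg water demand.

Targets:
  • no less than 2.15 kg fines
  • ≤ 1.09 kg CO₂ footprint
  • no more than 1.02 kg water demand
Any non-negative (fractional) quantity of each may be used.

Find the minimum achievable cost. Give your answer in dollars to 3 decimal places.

Let x1 = kg of GGBS, x2 = kg of natural pozzolan, x3 = kg of Portland cement, x4 = kg of river sand, x5 = kg of limestone filler.
Minimize 0.112x1 + 0.076x2 + 0.195x3 + 0.026x4 + 0.056x5 with:
  1x1 + 1x2 + 1x3 + 0.03x4 + 1x5 ≥ 2.15   (fines)
  0.07x1 + 0.02x2 + 0.87x3 + 0.01x4 + 0.03x5 ≤ 1.09   (CO₂ footprint)
  0.28x1 + 0.3x2 + 0.3x3 + 0.03x4 + 0.17x5 ≤ 1.02   (water demand)
  x1, x2, x3, x4, x5 ≥ 0.
The cheapest feasible vertex uses only limestone filler; GGBS, natural pozzolan, Portland cement, river sand are not used. The fines requirement is met with equality.
Optimal quantities: limestone filler = 2.15 kg.
Cost = 0.056·2.15 = 0.12040.

$0.120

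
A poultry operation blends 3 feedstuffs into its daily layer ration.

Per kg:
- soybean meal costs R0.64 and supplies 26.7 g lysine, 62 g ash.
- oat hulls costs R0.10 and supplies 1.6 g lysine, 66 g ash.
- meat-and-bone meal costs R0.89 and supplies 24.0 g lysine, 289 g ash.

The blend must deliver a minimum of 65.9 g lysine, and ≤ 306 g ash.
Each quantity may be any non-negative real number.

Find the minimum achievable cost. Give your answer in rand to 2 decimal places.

R1.58

Let x1 = kg of soybean meal, x2 = kg of oat hulls, x3 = kg of meat-and-bone meal.
min 0.64x1 + 0.1x2 + 0.89x3 s.t.:
  26.7x1 + 1.6x2 + 24x3 ≥ 65.9   (lysine)
  62x1 + 66x2 + 289x3 ≤ 306   (ash)
  x1, x2, x3 ≥ 0.
The optimal basis is {soybean meal}; oat hulls, meat-and-bone meal drop out. Binding constraint: lysine.
Solving gives x1 = 2.468.
Hence cost = 0.64·2.468 = R1.5795.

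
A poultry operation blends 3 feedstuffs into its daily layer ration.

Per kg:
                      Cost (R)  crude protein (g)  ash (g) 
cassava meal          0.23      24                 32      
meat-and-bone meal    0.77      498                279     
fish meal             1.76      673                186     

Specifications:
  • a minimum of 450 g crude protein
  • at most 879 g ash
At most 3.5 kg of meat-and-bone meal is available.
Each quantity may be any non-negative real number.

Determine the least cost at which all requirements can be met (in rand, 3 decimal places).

Let x1 = kg of cassava meal, x2 = kg of meat-and-bone meal, x3 = kg of fish meal.
Minimize 0.23x1 + 0.77x2 + 1.76x3 subject to:
  24x1 + 498x2 + 673x3 ≥ 450   (crude protein)
  32x1 + 279x2 + 186x3 ≤ 879   (ash)
  x2 ≤ 3.5
  x1, x2, x3 ≥ 0.
The optimal basis is {meat-and-bone meal}; cassava meal, fish meal drop out. Binding constraint: crude protein.
Solving gives x2 = 0.9036.
Hence cost = 0.77·0.9036 = R0.69577.

R0.696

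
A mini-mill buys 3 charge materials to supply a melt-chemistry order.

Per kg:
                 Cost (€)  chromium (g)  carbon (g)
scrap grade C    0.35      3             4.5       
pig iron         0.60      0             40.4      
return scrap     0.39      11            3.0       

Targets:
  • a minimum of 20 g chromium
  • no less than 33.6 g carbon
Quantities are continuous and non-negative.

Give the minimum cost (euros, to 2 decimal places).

Let x1 = kg of scrap grade C, x2 = kg of pig iron, x3 = kg of return scrap.
min 0.35x1 + 0.6x2 + 0.39x3 subject to:
  3x1 + 11x3 ≥ 20   (chromium)
  4.5x1 + 40.4x2 + 3x3 ≥ 33.6   (carbon)
  x1, x2, x3 ≥ 0.
The cheapest feasible vertex uses only pig iron, return scrap; scrap grade C is not used. Binding constraints: chromium and carbon.
So pig iron = 0.6967 kg, return scrap = 1.818 kg.
Cost = 0.6·0.6967 + 0.39·1.818 = 1.1270.

€1.13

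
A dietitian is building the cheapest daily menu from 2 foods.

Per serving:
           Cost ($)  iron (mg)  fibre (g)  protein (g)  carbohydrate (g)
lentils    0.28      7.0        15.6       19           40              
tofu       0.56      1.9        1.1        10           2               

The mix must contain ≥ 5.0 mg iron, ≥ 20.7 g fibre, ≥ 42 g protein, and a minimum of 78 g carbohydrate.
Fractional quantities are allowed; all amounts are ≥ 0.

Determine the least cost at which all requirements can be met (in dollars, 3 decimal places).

Let x1 = servings of lentils, x2 = servings of tofu.
min 0.28x1 + 0.56x2 with:
  7x1 + 1.9x2 ≥ 5   (iron)
  15.6x1 + 1.1x2 ≥ 20.7   (fibre)
  19x1 + 10x2 ≥ 42   (protein)
  40x1 + 2x2 ≥ 78   (carbohydrate)
  x1, x2 ≥ 0.
The minimum-cost mix takes nothing from tofu — only lentils. There the protein constraint is tight.
So lentils = 2.211 servings.
Hence cost = 0.28·2.211 = $0.61908.

$0.619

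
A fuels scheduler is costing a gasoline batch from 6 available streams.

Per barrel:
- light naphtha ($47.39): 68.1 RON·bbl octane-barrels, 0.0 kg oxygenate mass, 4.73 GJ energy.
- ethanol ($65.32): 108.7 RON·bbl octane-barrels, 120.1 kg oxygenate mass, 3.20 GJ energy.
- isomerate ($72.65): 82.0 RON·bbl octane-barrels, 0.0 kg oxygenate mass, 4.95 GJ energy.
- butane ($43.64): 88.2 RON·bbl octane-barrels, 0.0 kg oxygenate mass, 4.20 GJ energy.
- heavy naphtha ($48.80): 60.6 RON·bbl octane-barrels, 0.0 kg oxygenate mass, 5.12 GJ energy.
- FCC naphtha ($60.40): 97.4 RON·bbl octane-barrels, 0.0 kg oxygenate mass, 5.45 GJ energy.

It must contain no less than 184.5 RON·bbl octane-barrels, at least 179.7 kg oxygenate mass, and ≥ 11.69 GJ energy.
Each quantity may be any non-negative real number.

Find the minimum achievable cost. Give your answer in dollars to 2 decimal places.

$163.52

Let x1 = barrels of light naphtha, x2 = barrels of ethanol, x3 = barrels of isomerate, x4 = barrels of butane, x5 = barrels of heavy naphtha, x6 = barrels of FCC naphtha.
Minimize 47.39x1 + 65.32x2 + 72.65x3 + 43.64x4 + 48.8x5 + 60.4x6 with:
  68.1x1 + 108.7x2 + 82x3 + 88.2x4 + 60.6x5 + 97.4x6 ≥ 184.5   (octane-barrels)
  120.1x2 ≥ 179.7   (oxygenate mass)
  4.73x1 + 3.2x2 + 4.95x3 + 4.2x4 + 5.12x5 + 5.45x6 ≥ 11.69   (energy)
  x1, x2, x3, x4, x5, x6 ≥ 0.
The optimal basis is {ethanol, heavy naphtha}; light naphtha, isomerate, butane, FCC naphtha drop out. The oxygenate mass and energy requirements are met with equality.
Solving gives x2 = 1.4963, x5 = 1.348.
Objective = 65.32·1.4963 + 48.8·1.348 = 163.5207.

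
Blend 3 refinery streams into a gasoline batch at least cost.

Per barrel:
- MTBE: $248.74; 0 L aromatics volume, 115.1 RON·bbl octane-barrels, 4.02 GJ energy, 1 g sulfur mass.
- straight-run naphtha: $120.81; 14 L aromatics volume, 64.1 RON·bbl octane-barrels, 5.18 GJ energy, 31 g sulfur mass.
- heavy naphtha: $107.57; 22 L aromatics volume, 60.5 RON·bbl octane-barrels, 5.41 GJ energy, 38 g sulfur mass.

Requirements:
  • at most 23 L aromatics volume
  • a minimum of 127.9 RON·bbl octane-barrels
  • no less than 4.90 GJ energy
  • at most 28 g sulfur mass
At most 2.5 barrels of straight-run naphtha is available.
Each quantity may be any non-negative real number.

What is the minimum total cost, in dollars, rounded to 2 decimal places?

Treat it as an LP. Let x1 = barrels of MTBE, x2 = barrels of straight-run naphtha, x3 = barrels of heavy naphtha.
Minimize 248.74x1 + 120.81x2 + 107.57x3 with:
  14x2 + 22x3 ≤ 23   (aromatics volume)
  115.1x1 + 64.1x2 + 60.5x3 ≥ 127.9   (octane-barrels)
  4.02x1 + 5.18x2 + 5.41x3 ≥ 4.9   (energy)
  1x1 + 31x2 + 38x3 ≤ 28   (sulfur mass)
  x2 ≤ 2.5
  x1, x2, x3 ≥ 0.
The minimum-cost mix takes nothing from straight-run naphtha — only MTBE, heavy naphtha. The octane-barrels and sulfur mass requirements are met with equality.
So MTBE = 0.73406 barrels, heavy naphtha = 0.71752 barrels.
Objective = 248.74·0.73406 + 107.57·0.71752 = 259.7737.

$259.77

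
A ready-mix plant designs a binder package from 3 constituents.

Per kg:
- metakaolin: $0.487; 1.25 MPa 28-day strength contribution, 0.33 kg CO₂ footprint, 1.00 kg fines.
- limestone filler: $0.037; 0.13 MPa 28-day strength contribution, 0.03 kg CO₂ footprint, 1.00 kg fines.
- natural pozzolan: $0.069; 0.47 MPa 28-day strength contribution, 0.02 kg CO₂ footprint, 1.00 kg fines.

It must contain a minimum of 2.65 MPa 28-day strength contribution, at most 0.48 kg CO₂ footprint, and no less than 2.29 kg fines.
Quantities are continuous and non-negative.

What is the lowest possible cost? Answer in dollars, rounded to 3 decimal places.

Set it up as a linear program. Let x1 = kg of metakaolin, x2 = kg of limestone filler, x3 = kg of natural pozzolan.
min 0.487x1 + 0.037x2 + 0.069x3 s.t.:
  1.25x1 + 0.13x2 + 0.47x3 ≥ 2.65   (28-day strength contribution)
  0.33x1 + 0.03x2 + 0.02x3 ≤ 0.48   (CO₂ footprint)
  1x1 + 1x2 + 1x3 ≥ 2.29   (fines)
  x1, x2, x3 ≥ 0.
The cheapest feasible vertex uses only natural pozzolan; metakaolin, limestone filler are not used. The 28-day strength contribution requirement is met with equality.
Solving gives x3 = 5.638.
Total cost: 0.069·5.638 = 0.38902.

$0.389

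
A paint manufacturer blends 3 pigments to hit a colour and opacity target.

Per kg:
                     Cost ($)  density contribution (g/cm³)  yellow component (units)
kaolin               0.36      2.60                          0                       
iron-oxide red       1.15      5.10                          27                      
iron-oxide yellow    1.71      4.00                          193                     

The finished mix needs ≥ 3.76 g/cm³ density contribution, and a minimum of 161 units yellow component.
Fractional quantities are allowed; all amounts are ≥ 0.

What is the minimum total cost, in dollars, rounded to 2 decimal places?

Treat it as an LP. Let x1 = kg of kaolin, x2 = kg of iron-oxide red, x3 = kg of iron-oxide yellow.
min 0.36x1 + 1.15x2 + 1.71x3 s.t.:
  2.6x1 + 5.1x2 + 4x3 ≥ 3.76   (density contribution)
  27x2 + 193x3 ≥ 161   (yellow component)
  x1, x2, x3 ≥ 0.
The optimal basis is {kaolin, iron-oxide yellow}; iron-oxide red drops out. There the density contribution and yellow component constraints are tight.
So kaolin = 0.1628 kg, iron-oxide yellow = 0.8342 kg.
Objective = 0.36·0.1628 + 1.71·0.8342 = 1.4851.

$1.49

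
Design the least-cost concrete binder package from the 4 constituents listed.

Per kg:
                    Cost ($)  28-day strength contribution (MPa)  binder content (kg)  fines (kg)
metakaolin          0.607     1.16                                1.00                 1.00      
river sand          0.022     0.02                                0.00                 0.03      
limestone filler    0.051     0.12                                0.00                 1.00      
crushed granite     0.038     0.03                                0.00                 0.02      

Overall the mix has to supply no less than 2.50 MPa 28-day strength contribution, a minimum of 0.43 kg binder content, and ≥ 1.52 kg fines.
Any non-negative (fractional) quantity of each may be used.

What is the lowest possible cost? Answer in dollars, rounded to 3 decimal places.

Let x1 = kg of metakaolin, x2 = kg of river sand, x3 = kg of limestone filler, x4 = kg of crushed granite.
Minimize 0.607x1 + 0.022x2 + 0.051x3 + 0.038x4 with:
  1.16x1 + 0.02x2 + 0.12x3 + 0.03x4 ≥ 2.5   (28-day strength contribution)
  1x1 ≥ 0.43   (binder content)
  1x1 + 0.03x2 + 1x3 + 0.02x4 ≥ 1.52   (fines)
  x1, x2, x3, x4 ≥ 0.
The optimal basis is {metakaolin, limestone filler}; river sand, crushed granite drop out. The 28-day strength contribution and binder content requirements are met with equality.
Solving gives x1 = 0.43, x3 = 16.68.
Total cost: 0.607·0.43 + 0.051·16.68 = 1.11169.

$1.112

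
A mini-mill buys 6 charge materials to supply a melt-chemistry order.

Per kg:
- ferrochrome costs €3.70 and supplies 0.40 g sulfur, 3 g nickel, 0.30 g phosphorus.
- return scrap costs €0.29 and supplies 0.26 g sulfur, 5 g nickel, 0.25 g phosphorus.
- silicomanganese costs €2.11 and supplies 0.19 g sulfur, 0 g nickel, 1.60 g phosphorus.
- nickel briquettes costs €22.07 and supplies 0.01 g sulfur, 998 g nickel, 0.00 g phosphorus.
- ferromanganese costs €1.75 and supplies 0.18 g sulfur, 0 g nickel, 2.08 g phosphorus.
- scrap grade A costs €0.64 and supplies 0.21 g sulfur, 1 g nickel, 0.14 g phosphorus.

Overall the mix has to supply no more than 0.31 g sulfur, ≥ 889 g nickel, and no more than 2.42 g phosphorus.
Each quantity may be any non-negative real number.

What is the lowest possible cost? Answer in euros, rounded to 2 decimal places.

€19.66

This is a linear program. Let x1 = kg of ferrochrome, x2 = kg of return scrap, x3 = kg of silicomanganese, x4 = kg of nickel briquettes, x5 = kg of ferromanganese, x6 = kg of scrap grade A.
Minimise 3.7x1 + 0.29x2 + 2.11x3 + 22.07x4 + 1.75x5 + 0.64x6 with:
  0.4x1 + 0.26x2 + 0.19x3 + 0.01x4 + 0.18x5 + 0.21x6 ≤ 0.31   (sulfur)
  3x1 + 5x2 + 998x4 + 1x6 ≥ 889   (nickel)
  0.3x1 + 0.25x2 + 1.6x3 + 2.08x5 + 0.14x6 ≤ 2.42   (phosphorus)
  x1, x2, x3, x4, x5, x6 ≥ 0.
The cheapest feasible vertex uses only nickel briquettes; ferrochrome, return scrap, silicomanganese, ferromanganese, scrap grade A are not used. The nickel requirement is met with equality.
Solving gives x4 = 0.8908.
Total cost: 22.07·0.8908 = 19.6600.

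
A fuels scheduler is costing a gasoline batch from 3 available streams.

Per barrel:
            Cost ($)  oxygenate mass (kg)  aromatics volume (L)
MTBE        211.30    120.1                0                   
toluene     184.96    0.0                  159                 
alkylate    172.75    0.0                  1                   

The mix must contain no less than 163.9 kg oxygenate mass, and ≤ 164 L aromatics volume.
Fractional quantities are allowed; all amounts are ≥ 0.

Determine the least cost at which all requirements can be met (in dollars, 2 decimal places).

Let x1 = barrels of MTBE, x2 = barrels of toluene, x3 = barrels of alkylate.
Minimize 211.3x1 + 184.96x2 + 172.75x3 s.t.:
  120.1x1 ≥ 163.9   (oxygenate mass)
  159x2 + 1x3 ≤ 164   (aromatics volume)
  x1, x2, x3 ≥ 0.
The minimum-cost mix takes nothing from toluene, alkylate — only MTBE. Binding constraint: oxygenate mass.
Optimal quantities: MTBE = 1.3647 barrels.
Cost = 211.3·1.3647 = 288.3611.

$288.36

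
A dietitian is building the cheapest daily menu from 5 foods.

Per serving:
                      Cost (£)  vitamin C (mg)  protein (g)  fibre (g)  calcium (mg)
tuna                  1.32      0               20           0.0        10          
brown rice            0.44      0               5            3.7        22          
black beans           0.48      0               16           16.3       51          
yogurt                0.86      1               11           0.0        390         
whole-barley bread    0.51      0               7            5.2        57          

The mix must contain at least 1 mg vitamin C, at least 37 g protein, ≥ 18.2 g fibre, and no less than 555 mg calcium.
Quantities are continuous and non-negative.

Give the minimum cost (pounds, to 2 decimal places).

Let x1 = servings of tuna, x2 = servings of brown rice, x3 = servings of black beans, x4 = servings of yogurt, x5 = servings of whole-barley bread.
Minimise 1.32x1 + 0.44x2 + 0.48x3 + 0.86x4 + 0.51x5 subject to:
  1x4 ≥ 1   (vitamin C)
  20x1 + 5x2 + 16x3 + 11x4 + 7x5 ≥ 37   (protein)
  3.7x2 + 16.3x3 + 5.2x5 ≥ 18.2   (fibre)
  10x1 + 22x2 + 51x3 + 390x4 + 57x5 ≥ 555   (calcium)
  x1, x2, x3, x4, x5 ≥ 0.
The cheapest feasible vertex uses only black beans, yogurt; tuna, brown rice, whole-barley bread are not used. Binding constraints: protein and calcium.
So black beans = 1.466 servings, yogurt = 1.231 servings.
Objective = 0.48·1.466 + 0.86·1.231 = 1.7623.

£1.76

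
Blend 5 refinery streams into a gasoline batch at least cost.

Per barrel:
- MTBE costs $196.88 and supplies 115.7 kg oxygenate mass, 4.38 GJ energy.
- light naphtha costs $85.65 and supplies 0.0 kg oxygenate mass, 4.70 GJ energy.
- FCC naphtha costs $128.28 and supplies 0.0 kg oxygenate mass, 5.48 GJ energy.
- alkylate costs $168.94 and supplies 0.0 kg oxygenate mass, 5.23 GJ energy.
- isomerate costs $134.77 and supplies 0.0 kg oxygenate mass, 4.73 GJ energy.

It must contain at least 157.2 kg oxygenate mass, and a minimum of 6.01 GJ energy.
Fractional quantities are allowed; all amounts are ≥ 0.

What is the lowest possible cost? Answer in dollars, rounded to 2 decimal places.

Let x1 = barrels of MTBE, x2 = barrels of light naphtha, x3 = barrels of FCC naphtha, x4 = barrels of alkylate, x5 = barrels of isomerate.
Minimize 196.88x1 + 85.65x2 + 128.28x3 + 168.94x4 + 134.77x5 with:
  115.7x1 ≥ 157.2   (oxygenate mass)
  4.38x1 + 4.7x2 + 5.48x3 + 5.23x4 + 4.73x5 ≥ 6.01   (energy)
  x1, x2, x3, x4, x5 ≥ 0.
The minimum-cost mix takes nothing from FCC naphtha, alkylate, isomerate — only MTBE, light naphtha. Binding constraints: oxygenate mass and energy.
That vertex is x1 = 1.35869, x2 = 0.0125434.
Objective = 196.88·1.35869 + 85.65·0.0125434 = 268.5732.

$268.57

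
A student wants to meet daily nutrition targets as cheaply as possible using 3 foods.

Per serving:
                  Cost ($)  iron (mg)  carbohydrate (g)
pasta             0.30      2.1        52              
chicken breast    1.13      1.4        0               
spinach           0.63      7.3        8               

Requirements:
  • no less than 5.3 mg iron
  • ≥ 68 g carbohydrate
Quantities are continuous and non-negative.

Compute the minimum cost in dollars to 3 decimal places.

$0.606

Treat it as an LP. Let x1 = servings of pasta, x2 = servings of chicken breast, x3 = servings of spinach.
min 0.3x1 + 1.13x2 + 0.63x3 subject to:
  2.1x1 + 1.4x2 + 7.3x3 ≥ 5.3   (iron)
  52x1 + 8x3 ≥ 68   (carbohydrate)
  x1, x2, x3 ≥ 0.
The optimal basis is {pasta, spinach}; chicken breast drops out. Binding constraints: iron and carbohydrate.
Solving gives x1 = 1.251, x3 = 0.366.
Hence cost = 0.3·1.251 + 0.63·0.366 = $0.60588.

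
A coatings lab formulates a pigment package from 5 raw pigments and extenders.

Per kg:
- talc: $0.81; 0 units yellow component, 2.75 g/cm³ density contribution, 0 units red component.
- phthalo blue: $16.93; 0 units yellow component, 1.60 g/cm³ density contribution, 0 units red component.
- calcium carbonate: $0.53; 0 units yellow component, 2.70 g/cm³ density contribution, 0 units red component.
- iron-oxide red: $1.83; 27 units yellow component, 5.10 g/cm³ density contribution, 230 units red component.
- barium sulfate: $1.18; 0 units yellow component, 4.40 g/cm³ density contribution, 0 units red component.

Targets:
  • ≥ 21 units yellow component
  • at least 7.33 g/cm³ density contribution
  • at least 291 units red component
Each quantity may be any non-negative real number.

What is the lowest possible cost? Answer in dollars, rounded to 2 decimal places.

Let x1 = kg of talc, x2 = kg of phthalo blue, x3 = kg of calcium carbonate, x4 = kg of iron-oxide red, x5 = kg of barium sulfate.
min 0.81x1 + 16.93x2 + 0.53x3 + 1.83x4 + 1.18x5 with:
  27x4 ≥ 21   (yellow component)
  2.75x1 + 1.6x2 + 2.7x3 + 5.1x4 + 4.4x5 ≥ 7.33   (density contribution)
  230x4 ≥ 291   (red component)
  x1, x2, x3, x4, x5 ≥ 0.
The optimal basis is {calcium carbonate, iron-oxide red}; talc, phthalo blue, barium sulfate drop out. The density contribution and red component requirements are met with equality.
Optimal quantities: calcium carbonate = 0.325 kg, iron-oxide red = 1.265 kg.
Hence cost = 0.53·0.325 + 1.83·1.265 = $2.4872.

$2.49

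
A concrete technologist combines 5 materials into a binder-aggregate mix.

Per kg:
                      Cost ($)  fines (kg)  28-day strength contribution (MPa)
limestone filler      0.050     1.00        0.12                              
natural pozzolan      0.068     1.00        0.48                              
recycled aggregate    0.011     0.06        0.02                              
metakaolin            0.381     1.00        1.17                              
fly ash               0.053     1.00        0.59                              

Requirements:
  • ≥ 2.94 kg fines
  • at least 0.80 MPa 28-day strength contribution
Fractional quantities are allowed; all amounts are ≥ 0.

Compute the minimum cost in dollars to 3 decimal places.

Treat it as an LP. Let x1 = kg of limestone filler, x2 = kg of natural pozzolan, x3 = kg of recycled aggregate, x4 = kg of metakaolin, x5 = kg of fly ash.
Minimise 0.05x1 + 0.068x2 + 0.011x3 + 0.381x4 + 0.053x5 subject to:
  1x1 + 1x2 + 0.06x3 + 1x4 + 1x5 ≥ 2.94   (fines)
  0.12x1 + 0.48x2 + 0.02x3 + 1.17x4 + 0.59x5 ≥ 0.8   (28-day strength contribution)
  x1, x2, x3, x4, x5 ≥ 0.
The cheapest feasible vertex uses only limestone filler, fly ash; natural pozzolan, recycled aggregate, metakaolin are not used. Binding constraints: fines and 28-day strength contribution.
So limestone filler = 1.989 kg, fly ash = 0.9515 kg.
Objective = 0.05·1.989 + 0.053·0.9515 = 0.14988.

$0.150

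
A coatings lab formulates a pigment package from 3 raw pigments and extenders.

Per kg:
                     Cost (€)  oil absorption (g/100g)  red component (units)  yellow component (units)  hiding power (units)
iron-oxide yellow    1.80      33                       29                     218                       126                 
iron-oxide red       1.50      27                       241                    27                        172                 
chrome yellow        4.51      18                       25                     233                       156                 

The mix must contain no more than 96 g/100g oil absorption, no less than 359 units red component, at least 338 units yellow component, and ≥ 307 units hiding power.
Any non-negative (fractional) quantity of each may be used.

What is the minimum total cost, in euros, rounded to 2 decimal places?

€4.48

This is a linear program. Let x1 = kg of iron-oxide yellow, x2 = kg of iron-oxide red, x3 = kg of chrome yellow.
Minimize 1.8x1 + 1.5x2 + 4.51x3 with:
  33x1 + 27x2 + 18x3 ≤ 96   (oil absorption)
  29x1 + 241x2 + 25x3 ≥ 359   (red component)
  218x1 + 27x2 + 233x3 ≥ 338   (yellow component)
  126x1 + 172x2 + 156x3 ≥ 307   (hiding power)
  x1, x2, x3 ≥ 0.
The optimal basis is {iron-oxide yellow, iron-oxide red}; chrome yellow drops out. There the red component and yellow component constraints are tight.
Optimal quantities: iron-oxide yellow = 1.387 kg, iron-oxide red = 1.323 kg.
Objective = 1.8·1.387 + 1.5·1.323 = 4.4811.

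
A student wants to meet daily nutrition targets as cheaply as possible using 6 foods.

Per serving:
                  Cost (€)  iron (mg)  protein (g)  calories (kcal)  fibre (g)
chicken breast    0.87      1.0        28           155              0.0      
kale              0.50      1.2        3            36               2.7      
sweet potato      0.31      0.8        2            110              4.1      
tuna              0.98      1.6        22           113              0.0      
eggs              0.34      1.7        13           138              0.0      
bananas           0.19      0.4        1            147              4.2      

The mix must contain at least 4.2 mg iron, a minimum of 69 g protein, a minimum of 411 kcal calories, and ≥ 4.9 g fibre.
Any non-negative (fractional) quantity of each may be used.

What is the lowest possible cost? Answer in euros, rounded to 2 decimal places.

€2.00

Treat it as an LP. Let x1 = servings of chicken breast, x2 = servings of kale, x3 = servings of sweet potato, x4 = servings of tuna, x5 = servings of eggs, x6 = servings of bananas.
min 0.87x1 + 0.5x2 + 0.31x3 + 0.98x4 + 0.34x5 + 0.19x6 with:
  1x1 + 1.2x2 + 0.8x3 + 1.6x4 + 1.7x5 + 0.4x6 ≥ 4.2   (iron)
  28x1 + 3x2 + 2x3 + 22x4 + 13x5 + 1x6 ≥ 69   (protein)
  155x1 + 36x2 + 110x3 + 113x4 + 138x5 + 147x6 ≥ 411   (calories)
  2.7x2 + 4.1x3 + 4.2x6 ≥ 4.9   (fibre)
  x1, x2, x3, x4, x5, x6 ≥ 0.
The optimal basis is {eggs, bananas}; chicken breast, kale, sweet potato, tuna drop out. The protein and fibre requirements are met with equality.
That vertex is x5 = 5.218, x6 = 1.167.
Objective = 0.34·5.218 + 0.19·1.167 = 1.9959.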